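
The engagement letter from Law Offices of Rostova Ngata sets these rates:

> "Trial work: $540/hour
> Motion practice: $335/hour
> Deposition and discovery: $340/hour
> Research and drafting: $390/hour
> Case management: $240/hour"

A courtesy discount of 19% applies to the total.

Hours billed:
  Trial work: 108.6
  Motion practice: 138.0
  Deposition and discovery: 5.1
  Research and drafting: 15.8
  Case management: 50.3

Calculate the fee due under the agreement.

Trial work: 108.6 × $540 = $58,644.00
Motion practice: 138.0 × $335 = $46,230.00
Deposition and discovery: 5.1 × $340 = $1,734.00
Research and drafting: 15.8 × $390 = $6,162.00
Case management: 50.3 × $240 = $12,072.00
Subtotal: $124,842.00
Less 19% discount: −$23,719.98
Total: $124,842.00 − $23,719.98 = $101,122.02

$101,122.02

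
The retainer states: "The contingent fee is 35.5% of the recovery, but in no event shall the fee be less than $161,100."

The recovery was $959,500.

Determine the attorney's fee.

35.5% of $959,500 = $340,622.50
That exceeds the $161,100 minimum.

$340,622.50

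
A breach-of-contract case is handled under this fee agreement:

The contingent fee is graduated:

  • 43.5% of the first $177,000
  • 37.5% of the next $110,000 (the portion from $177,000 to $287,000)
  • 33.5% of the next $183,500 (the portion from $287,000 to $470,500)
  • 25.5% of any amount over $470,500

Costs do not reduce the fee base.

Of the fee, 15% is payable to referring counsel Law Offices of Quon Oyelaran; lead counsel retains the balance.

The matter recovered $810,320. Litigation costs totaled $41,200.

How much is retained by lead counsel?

$226,415.86

Fee base is the gross recovery, $810,320; costs are reimbursed separately.
First $177,000 at 43.5% = $76,995.00
Next $110,000 at 37.5% = $41,250.00
Next $183,500 at 33.5% = $61,472.50
Remaining $339,820 at 25.5% = $86,654.10
Fee: $76,995.00 + $41,250.00 + $61,472.50 + $86,654.10 = $266,371.60
Referral share: 15% of $266,371.60 = $39,955.74; lead counsel retains $266,371.60 − $39,955.74 = $226,415.86.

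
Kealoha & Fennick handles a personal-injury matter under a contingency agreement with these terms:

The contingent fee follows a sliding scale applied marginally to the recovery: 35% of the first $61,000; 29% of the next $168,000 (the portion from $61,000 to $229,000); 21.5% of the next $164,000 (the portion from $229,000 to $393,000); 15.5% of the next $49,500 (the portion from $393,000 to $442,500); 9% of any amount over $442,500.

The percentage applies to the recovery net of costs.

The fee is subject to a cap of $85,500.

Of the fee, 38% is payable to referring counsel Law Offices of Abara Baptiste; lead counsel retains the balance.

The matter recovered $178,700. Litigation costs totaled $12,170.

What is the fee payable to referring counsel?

$19,742.41

Fee base (net of costs): $178,700 − $12,170 = $166,530
First $61,000 at 35% = $21,350.00
Remaining $105,530 at 29% = $30,603.70
Fee: $21,350.00 + $30,603.70 = $51,953.70
$51,953.70 is under the $85,500 cap.
Referral share: 38% of $51,953.70 = $19,742.41; lead counsel retains $51,953.70 − $19,742.41 = $32,211.29.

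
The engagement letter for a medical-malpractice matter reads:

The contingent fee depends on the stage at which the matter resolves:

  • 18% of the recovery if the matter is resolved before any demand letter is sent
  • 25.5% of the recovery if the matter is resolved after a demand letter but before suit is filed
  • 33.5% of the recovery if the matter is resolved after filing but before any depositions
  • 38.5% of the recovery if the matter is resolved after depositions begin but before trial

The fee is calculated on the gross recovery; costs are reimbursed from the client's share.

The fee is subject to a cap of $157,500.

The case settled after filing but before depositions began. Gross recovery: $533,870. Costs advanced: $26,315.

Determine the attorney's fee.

$157,500.00

Fee base is the gross recovery, $533,870; costs are reimbursed separately.
The matter settled after filing but before depositions began, so the 33.5% rate applies.
$533,870 × 33.5% = $178,846.45
$178,846.45 exceeds the $157,500 cap, so the fee is capped at $157,500.00.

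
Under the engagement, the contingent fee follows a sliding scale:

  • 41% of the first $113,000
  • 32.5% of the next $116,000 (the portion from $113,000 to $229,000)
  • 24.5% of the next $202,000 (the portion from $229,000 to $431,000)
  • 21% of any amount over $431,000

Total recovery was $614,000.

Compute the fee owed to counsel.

$171,950.00

First $113,000 at 41% = $46,330.00
Next $116,000 at 32.5% = $37,700.00
Next $202,000 at 24.5% = $49,490.00
Remaining $183,000 at 21% = $38,430.00
Fee: $46,330.00 + $37,700.00 + $49,490.00 + $38,430.00 = $171,950.00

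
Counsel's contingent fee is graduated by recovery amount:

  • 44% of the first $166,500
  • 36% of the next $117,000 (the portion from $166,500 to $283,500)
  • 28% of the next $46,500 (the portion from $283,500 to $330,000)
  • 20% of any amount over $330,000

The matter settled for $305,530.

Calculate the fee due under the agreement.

First $166,500 at 44% = $73,260.00
Next $117,000 at 36% = $42,120.00
Remaining $22,030 at 28% = $6,168.40
Fee: $73,260.00 + $42,120.00 + $6,168.40 = $121,548.40

$121,548.40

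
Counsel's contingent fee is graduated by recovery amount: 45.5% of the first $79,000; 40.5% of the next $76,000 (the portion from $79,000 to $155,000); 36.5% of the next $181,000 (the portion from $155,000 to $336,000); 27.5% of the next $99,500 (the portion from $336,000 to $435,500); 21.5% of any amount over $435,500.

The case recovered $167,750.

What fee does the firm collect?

First $79,000 at 45.5% = $35,945.00
Next $76,000 at 40.5% = $30,780.00
Remaining $12,750 at 36.5% = $4,653.75
Fee: $35,945.00 + $30,780.00 + $4,653.75 = $71,378.75

$71,378.75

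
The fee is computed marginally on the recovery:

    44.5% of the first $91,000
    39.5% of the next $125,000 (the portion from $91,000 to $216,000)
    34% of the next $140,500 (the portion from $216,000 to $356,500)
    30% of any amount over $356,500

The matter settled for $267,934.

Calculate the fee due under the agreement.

First $91,000 at 44.5% = $40,495.00
Next $125,000 at 39.5% = $49,375.00
Remaining $51,934 at 34% = $17,657.56
Fee: $40,495.00 + $49,375.00 + $17,657.56 = $107,527.56

$107,527.56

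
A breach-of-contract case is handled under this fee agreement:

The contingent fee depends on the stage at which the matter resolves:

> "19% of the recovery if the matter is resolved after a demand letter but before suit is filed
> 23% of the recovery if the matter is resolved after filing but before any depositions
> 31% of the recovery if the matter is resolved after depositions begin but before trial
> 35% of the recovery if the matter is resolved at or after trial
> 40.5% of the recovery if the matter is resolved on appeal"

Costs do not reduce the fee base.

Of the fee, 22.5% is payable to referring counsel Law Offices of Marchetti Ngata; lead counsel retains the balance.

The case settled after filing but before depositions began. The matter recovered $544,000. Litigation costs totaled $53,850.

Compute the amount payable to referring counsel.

Fee base is the gross recovery, $544,000; costs are reimbursed separately.
The matter settled after filing but before depositions began, so the 23% rate applies.
$544,000 × 23% = $125,120.00
Referral share: 22.5% of $125,120.00 = $28,152.00; lead counsel retains $125,120.00 − $28,152.00 = $96,968.00.

$28,152.00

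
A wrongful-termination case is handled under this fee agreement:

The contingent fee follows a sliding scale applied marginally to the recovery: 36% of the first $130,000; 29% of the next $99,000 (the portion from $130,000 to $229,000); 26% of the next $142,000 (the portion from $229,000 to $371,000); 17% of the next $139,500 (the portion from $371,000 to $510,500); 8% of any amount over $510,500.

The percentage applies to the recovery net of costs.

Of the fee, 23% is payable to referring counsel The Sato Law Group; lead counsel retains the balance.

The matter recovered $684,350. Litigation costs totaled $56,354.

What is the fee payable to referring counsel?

$33,475.28

Fee base (net of costs): $684,350 − $56,354 = $627,996
First $130,000 at 36% = $46,800.00
Next $99,000 at 29% = $28,710.00
Next $142,000 at 26% = $36,920.00
Next $139,500 at 17% = $23,715.00
Remaining $117,496 at 8% = $9,399.68
Fee: $46,800.00 + $28,710.00 + $36,920.00 + $23,715.00 + $9,399.68 = $145,544.68
Referral share: 23% of $145,544.68 = $33,475.28; lead counsel retains $145,544.68 − $33,475.28 = $112,069.40.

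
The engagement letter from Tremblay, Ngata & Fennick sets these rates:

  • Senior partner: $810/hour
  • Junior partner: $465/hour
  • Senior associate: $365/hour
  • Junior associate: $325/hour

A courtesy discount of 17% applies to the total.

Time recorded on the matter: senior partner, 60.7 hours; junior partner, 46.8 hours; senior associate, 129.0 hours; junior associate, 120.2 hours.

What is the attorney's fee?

$130,375.57

Senior partner: 60.7 × $810 = $49,167.00
Junior partner: 46.8 × $465 = $21,762.00
Senior associate: 129.0 × $365 = $47,085.00
Junior associate: 120.2 × $325 = $39,065.00
Subtotal: $157,079.00
Less 17% discount: −$26,703.43
Total: $157,079.00 − $26,703.43 = $130,375.57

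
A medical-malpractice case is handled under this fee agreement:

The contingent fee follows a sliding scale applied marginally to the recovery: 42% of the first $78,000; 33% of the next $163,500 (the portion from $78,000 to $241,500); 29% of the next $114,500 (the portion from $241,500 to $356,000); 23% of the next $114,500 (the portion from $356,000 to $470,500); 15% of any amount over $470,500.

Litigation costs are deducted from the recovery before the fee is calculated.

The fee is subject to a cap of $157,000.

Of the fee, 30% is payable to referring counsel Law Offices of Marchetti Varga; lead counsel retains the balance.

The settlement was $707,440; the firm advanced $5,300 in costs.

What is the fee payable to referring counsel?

Fee base (net of costs): $707,440 − $5,300 = $702,140
First $78,000 at 42% = $32,760.00
Next $163,500 at 33% = $53,955.00
Next $114,500 at 29% = $33,205.00
Next $114,500 at 23% = $26,335.00
Remaining $231,640 at 15% = $34,746.00
Fee: $32,760.00 + $53,955.00 + $33,205.00 + $26,335.00 + $34,746.00 = $181,001.00
$181,001.00 exceeds the $157,000 cap, so the fee is capped at $157,000.00.
Referral share: 30% of $157,000.00 = $47,100.00; lead counsel retains $157,000.00 − $47,100.00 = $109,900.00.

$47,100.00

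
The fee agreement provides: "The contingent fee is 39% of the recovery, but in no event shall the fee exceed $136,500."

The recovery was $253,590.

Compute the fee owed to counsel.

39% of $253,590 = $98,900.10
That is under the $136,500 cap.

$98,900.10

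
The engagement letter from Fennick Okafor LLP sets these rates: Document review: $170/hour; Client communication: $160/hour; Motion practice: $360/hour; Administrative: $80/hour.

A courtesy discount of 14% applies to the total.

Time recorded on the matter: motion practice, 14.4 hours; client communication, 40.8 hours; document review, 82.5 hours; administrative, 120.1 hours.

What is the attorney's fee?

Document review: 82.5 × $170 = $14,025.00
Client communication: 40.8 × $160 = $6,528.00
Motion practice: 14.4 × $360 = $5,184.00
Administrative: 120.1 × $80 = $9,608.00
Subtotal: $35,345.00
Less 14% discount: −$4,948.30
Total: $35,345.00 − $4,948.30 = $30,396.70

$30,396.70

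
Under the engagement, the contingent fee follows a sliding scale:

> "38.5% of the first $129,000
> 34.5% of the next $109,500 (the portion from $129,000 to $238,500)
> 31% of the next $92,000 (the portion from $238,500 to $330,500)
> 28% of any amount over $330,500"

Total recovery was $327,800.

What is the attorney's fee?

First $129,000 at 38.5% = $49,665.00
Next $109,500 at 34.5% = $37,777.50
Remaining $89,300 at 31% = $27,683.00
Fee: $49,665.00 + $37,777.50 + $27,683.00 = $115,125.50

$115,125.50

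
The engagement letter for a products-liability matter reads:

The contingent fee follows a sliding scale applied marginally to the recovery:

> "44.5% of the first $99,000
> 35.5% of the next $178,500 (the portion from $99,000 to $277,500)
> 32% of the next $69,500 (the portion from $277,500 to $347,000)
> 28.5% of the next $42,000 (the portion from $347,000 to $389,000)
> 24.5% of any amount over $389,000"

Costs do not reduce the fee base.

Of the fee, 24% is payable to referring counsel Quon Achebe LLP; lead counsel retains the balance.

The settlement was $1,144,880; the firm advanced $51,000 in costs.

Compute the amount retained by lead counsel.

Fee base is the gross recovery, $1,144,880; costs are reimbursed separately.
First $99,000 at 44.5% = $44,055.00
Next $178,500 at 35.5% = $63,367.50
Next $69,500 at 32% = $22,240.00
Next $42,000 at 28.5% = $11,970.00
Remaining $755,880 at 24.5% = $185,190.60
Fee: $44,055.00 + $63,367.50 + $22,240.00 + $11,970.00 + $185,190.60 = $326,823.10
Referral share: 24% of $326,823.10 = $78,437.54; lead counsel retains $326,823.10 − $78,437.54 = $248,385.56.

$248,385.56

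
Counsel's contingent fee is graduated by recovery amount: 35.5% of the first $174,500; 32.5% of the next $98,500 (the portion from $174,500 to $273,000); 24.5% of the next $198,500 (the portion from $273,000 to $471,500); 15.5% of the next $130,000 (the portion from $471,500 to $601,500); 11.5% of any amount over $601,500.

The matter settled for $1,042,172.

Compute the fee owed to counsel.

First $174,500 at 35.5% = $61,947.50
Next $98,500 at 32.5% = $32,012.50
Next $198,500 at 24.5% = $48,632.50
Next $130,000 at 15.5% = $20,150.00
Remaining $440,672 at 11.5% = $50,677.28
Fee: $61,947.50 + $32,012.50 + $48,632.50 + $20,150.00 + $50,677.28 = $213,419.78

$213,419.78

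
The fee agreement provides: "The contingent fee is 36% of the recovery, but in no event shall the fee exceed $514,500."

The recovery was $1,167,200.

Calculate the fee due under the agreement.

36% of $1,167,200 = $420,192.00
That is under the $514,500 cap.

$420,192.00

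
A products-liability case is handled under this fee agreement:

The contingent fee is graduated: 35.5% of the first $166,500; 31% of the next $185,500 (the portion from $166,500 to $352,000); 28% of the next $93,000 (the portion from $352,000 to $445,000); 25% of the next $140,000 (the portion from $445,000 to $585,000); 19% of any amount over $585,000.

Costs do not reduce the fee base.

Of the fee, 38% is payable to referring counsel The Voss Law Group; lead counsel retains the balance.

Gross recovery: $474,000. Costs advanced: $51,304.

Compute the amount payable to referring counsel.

$56,962.95

Fee base is the gross recovery, $474,000; costs are reimbursed separately.
First $166,500 at 35.5% = $59,107.50
Next $185,500 at 31% = $57,505.00
Next $93,000 at 28% = $26,040.00
Remaining $29,000 at 25% = $7,250.00
Fee: $59,107.50 + $57,505.00 + $26,040.00 + $7,250.00 = $149,902.50
Referral share: 38% of $149,902.50 = $56,962.95; lead counsel retains $149,902.50 − $56,962.95 = $92,939.55.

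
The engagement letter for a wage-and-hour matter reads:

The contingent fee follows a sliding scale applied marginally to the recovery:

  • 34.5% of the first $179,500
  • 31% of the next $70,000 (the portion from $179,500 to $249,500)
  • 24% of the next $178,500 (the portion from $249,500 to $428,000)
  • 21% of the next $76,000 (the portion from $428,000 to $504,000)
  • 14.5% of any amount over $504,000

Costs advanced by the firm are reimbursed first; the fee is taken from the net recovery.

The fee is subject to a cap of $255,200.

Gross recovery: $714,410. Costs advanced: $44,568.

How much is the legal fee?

$166,474.59

Fee base (net of costs): $714,410 − $44,568 = $669,842
First $179,500 at 34.5% = $61,927.50
Next $70,000 at 31% = $21,700.00
Next $178,500 at 24% = $42,840.00
Next $76,000 at 21% = $15,960.00
Remaining $165,842 at 14.5% = $24,047.09
Fee: $61,927.50 + $21,700.00 + $42,840.00 + $15,960.00 + $24,047.09 = $166,474.59
$166,474.59 is under the $255,200 cap.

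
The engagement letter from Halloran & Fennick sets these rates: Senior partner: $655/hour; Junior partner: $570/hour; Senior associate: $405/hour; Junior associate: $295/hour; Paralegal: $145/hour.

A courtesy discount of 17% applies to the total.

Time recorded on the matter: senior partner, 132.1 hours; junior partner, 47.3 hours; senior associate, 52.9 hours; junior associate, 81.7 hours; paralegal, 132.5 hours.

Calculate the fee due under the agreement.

$147,926.75

Senior partner: 132.1 × $655 = $86,525.50
Junior partner: 47.3 × $570 = $26,961.00
Senior associate: 52.9 × $405 = $21,424.50
Junior associate: 81.7 × $295 = $24,101.50
Paralegal: 132.5 × $145 = $19,212.50
Subtotal: $178,225.00
Less 17% discount: −$30,298.25
Total: $178,225.00 − $30,298.25 = $147,926.75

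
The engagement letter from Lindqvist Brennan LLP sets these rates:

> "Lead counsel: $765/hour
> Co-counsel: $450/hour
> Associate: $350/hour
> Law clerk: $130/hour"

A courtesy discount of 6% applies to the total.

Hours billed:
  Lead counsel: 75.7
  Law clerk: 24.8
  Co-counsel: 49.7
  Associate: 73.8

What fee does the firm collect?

$102,769.73

Lead counsel: 75.7 × $765 = $57,910.50
Co-counsel: 49.7 × $450 = $22,365.00
Associate: 73.8 × $350 = $25,830.00
Law clerk: 24.8 × $130 = $3,224.00
Subtotal: $109,329.50
Less 6% discount: −$6,559.77
Total: $109,329.50 − $6,559.77 = $102,769.73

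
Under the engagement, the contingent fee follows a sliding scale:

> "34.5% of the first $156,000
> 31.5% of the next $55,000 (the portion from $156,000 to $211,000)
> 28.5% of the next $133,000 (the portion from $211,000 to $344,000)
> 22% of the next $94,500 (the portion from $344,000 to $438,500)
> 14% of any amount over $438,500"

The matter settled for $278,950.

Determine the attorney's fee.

$90,510.75

First $156,000 at 34.5% = $53,820.00
Next $55,000 at 31.5% = $17,325.00
Remaining $67,950 at 28.5% = $19,365.75
Fee: $53,820.00 + $17,325.00 + $19,365.75 = $90,510.75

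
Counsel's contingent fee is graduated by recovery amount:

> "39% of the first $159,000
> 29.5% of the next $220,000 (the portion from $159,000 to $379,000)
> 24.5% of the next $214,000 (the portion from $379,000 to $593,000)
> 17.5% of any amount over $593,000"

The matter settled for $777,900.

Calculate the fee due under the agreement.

$211,697.50

First $159,000 at 39% = $62,010.00
Next $220,000 at 29.5% = $64,900.00
Next $214,000 at 24.5% = $52,430.00
Remaining $184,900 at 17.5% = $32,357.50
Fee: $62,010.00 + $64,900.00 + $52,430.00 + $32,357.50 = $211,697.50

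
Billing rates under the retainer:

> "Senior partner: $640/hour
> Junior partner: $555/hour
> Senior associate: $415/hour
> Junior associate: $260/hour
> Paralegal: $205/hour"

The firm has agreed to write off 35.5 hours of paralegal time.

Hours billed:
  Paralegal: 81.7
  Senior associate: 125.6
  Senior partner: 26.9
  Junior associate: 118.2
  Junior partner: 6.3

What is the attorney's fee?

Senior partner: 26.9 × $640 = $17,216.00
Junior partner: 6.3 × $555 = $3,496.50
Senior associate: 125.6 × $415 = $52,124.00
Junior associate: 118.2 × $260 = $30,732.00
Paralegal: 81.7 × $205 = $16,748.50
Subtotal: $120,317.00
Write-off: 35.5 × $205 = $7,277.50
Total: $120,317.00 − $7,277.50 = $113,039.50

$113,039.50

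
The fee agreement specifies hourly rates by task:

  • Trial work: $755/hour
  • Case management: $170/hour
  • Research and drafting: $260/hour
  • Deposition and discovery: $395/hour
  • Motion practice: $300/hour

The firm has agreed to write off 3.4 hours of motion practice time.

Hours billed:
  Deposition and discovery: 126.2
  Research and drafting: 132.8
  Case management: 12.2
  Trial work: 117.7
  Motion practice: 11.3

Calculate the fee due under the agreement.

Trial work: 117.7 × $755 = $88,863.50
Case management: 12.2 × $170 = $2,074.00
Research and drafting: 132.8 × $260 = $34,528.00
Deposition and discovery: 126.2 × $395 = $49,849.00
Motion practice: 11.3 × $300 = $3,390.00
Subtotal: $178,704.50
Write-off: 3.4 × $300 = $1,020.00
Total: $178,704.50 − $1,020.00 = $177,684.50

$177,684.50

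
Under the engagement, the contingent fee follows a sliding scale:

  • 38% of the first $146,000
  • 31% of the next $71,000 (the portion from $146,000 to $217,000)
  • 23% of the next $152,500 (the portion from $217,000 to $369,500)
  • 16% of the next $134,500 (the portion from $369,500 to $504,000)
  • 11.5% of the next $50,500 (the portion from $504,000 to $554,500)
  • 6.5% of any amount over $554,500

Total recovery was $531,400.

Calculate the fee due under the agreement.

$137,236.00

First $146,000 at 38% = $55,480.00
Next $71,000 at 31% = $22,010.00
Next $152,500 at 23% = $35,075.00
Next $134,500 at 16% = $21,520.00
Remaining $27,400 at 11.5% = $3,151.00
Fee: $55,480.00 + $22,010.00 + $35,075.00 + $21,520.00 + $3,151.00 = $137,236.00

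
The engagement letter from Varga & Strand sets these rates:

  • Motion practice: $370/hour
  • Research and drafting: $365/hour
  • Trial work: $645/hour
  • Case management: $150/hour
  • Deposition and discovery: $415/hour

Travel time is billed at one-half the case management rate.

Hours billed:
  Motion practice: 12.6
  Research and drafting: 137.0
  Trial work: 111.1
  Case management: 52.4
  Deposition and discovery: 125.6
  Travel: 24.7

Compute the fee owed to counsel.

Motion practice: 12.6 × $370 = $4,662.00
Research and drafting: 137.0 × $365 = $50,005.00
Trial work: 111.1 × $645 = $71,659.50
Case management: 52.4 × $150 = $7,860.00
Deposition and discovery: 125.6 × $415 = $52,124.00
Subtotal: $4,662.00 + $50,005.00 + $71,659.50 + $7,860.00 + $52,124.00 = $186,310.50
Travel: 24.7 × ($150 ÷ 2) = 24.7 × $75.00 = $1,852.50
Total: $186,310.50 + $1,852.50 = $188,163.00

$188,163.00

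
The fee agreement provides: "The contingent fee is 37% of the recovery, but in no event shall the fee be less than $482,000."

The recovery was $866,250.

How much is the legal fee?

37% of $866,250 = $320,512.50
That is below the $482,000 minimum, so the minimum applies.

$482,000.00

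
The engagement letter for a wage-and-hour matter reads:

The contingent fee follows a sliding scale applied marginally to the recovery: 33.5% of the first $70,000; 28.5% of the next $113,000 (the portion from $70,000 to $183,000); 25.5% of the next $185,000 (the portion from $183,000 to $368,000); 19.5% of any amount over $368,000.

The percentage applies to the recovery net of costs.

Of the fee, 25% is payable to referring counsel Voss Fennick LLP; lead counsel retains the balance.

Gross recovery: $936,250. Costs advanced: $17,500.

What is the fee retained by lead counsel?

$157,669.69

Fee base (net of costs): $936,250 − $17,500 = $918,750
First $70,000 at 33.5% = $23,450.00
Next $113,000 at 28.5% = $32,205.00
Next $185,000 at 25.5% = $47,175.00
Remaining $550,750 at 19.5% = $107,396.25
Fee: $23,450.00 + $32,205.00 + $47,175.00 + $107,396.25 = $210,226.25
Referral share: 25% of $210,226.25 = $52,556.56; lead counsel retains $210,226.25 − $52,556.56 = $157,669.69.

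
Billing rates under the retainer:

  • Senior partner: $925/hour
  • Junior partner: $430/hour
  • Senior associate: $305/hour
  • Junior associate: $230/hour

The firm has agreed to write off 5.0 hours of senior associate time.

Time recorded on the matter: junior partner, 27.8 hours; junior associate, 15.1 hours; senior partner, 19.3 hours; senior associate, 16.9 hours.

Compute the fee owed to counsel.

$36,909.00

Senior partner: 19.3 × $925 = $17,852.50
Junior partner: 27.8 × $430 = $11,954.00
Senior associate: 16.9 × $305 = $5,154.50
Junior associate: 15.1 × $230 = $3,473.00
Subtotal: $38,434.00
Write-off: 5.0 × $305 = $1,525.00
Total: $38,434.00 − $1,525.00 = $36,909.00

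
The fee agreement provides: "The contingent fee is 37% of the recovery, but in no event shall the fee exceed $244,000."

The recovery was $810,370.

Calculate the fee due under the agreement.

37% of $810,370 = $299,836.90
That exceeds the $244,000 cap, so the fee is capped at $244,000.

$244,000.00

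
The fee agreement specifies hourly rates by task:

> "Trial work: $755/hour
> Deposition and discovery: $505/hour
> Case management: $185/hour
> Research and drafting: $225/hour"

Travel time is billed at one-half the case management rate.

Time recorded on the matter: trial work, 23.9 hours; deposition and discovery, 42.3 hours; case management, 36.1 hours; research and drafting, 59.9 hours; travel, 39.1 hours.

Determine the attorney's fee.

$63,178.75

Trial work: 23.9 × $755 = $18,044.50
Deposition and discovery: 42.3 × $505 = $21,361.50
Case management: 36.1 × $185 = $6,678.50
Research and drafting: 59.9 × $225 = $13,477.50
Subtotal: $18,044.50 + $21,361.50 + $6,678.50 + $13,477.50 = $59,562.00
Travel: 39.1 × ($185 ÷ 2) = 39.1 × $92.50 = $3,616.75
Total: $59,562.00 + $3,616.75 = $63,178.75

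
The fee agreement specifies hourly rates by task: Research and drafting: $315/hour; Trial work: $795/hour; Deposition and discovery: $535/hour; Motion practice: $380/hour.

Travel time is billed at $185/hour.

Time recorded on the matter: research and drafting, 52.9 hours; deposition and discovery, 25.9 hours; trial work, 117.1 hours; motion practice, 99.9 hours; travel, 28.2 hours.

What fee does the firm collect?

$166,793.50

Research and drafting: 52.9 × $315 = $16,663.50
Trial work: 117.1 × $795 = $93,094.50
Deposition and discovery: 25.9 × $535 = $13,856.50
Motion practice: 99.9 × $380 = $37,962.00
Subtotal: $16,663.50 + $93,094.50 + $13,856.50 + $37,962.00 = $161,576.50
Travel: 28.2 × $185 = $5,217.00
Total: $161,576.50 + $5,217.00 = $166,793.50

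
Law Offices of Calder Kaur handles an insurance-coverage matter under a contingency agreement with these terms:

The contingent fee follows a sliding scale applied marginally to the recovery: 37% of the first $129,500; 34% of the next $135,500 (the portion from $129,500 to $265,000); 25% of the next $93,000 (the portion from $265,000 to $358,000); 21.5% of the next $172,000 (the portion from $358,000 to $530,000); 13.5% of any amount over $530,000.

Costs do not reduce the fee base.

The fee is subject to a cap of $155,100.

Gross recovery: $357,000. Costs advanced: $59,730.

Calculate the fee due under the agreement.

Fee base is the gross recovery, $357,000; costs are reimbursed separately.
First $129,500 at 37% = $47,915.00
Next $135,500 at 34% = $46,070.00
Remaining $92,000 at 25% = $23,000.00
Fee: $47,915.00 + $46,070.00 + $23,000.00 = $116,985.00
$116,985.00 is under the $155,100 cap.

$116,985.00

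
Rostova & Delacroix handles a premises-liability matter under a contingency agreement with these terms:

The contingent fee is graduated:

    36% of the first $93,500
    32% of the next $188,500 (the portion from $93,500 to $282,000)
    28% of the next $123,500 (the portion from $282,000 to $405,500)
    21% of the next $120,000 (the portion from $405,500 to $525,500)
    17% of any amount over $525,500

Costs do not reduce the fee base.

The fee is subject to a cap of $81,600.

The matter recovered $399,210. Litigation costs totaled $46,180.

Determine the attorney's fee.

$81,600.00

Fee base is the gross recovery, $399,210; costs are reimbursed separately.
First $93,500 at 36% = $33,660.00
Next $188,500 at 32% = $60,320.00
Remaining $117,210 at 28% = $32,818.80
Fee: $33,660.00 + $60,320.00 + $32,818.80 = $126,798.80
$126,798.80 exceeds the $81,600 cap, so the fee is capped at $81,600.00.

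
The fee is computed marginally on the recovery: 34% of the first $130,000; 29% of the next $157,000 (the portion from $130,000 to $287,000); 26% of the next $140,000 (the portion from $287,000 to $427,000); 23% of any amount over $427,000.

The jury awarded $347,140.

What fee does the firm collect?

$105,366.40

First $130,000 at 34% = $44,200.00
Next $157,000 at 29% = $45,530.00
Remaining $60,140 at 26% = $15,636.40
Fee: $44,200.00 + $45,530.00 + $15,636.40 = $105,366.40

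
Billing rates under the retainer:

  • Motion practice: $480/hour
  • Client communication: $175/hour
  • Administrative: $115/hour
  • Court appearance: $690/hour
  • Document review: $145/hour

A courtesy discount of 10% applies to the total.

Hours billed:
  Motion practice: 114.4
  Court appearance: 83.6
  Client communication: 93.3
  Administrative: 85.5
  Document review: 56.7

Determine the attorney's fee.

Motion practice: 114.4 × $480 = $54,912.00
Client communication: 93.3 × $175 = $16,327.50
Administrative: 85.5 × $115 = $9,832.50
Court appearance: 83.6 × $690 = $57,684.00
Document review: 56.7 × $145 = $8,221.50
Subtotal: $146,977.50
Less 10% discount: −$14,697.75
Total: $146,977.50 − $14,697.75 = $132,279.75

$132,279.75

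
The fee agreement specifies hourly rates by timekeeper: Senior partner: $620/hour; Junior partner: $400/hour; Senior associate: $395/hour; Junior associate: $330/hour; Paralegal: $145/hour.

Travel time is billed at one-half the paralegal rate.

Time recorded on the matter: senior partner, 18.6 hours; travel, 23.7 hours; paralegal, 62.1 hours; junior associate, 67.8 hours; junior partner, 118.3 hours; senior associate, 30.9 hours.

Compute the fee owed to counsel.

$104,154.25

Senior partner: 18.6 × $620 = $11,532.00
Junior partner: 118.3 × $400 = $47,320.00
Senior associate: 30.9 × $395 = $12,205.50
Junior associate: 67.8 × $330 = $22,374.00
Paralegal: 62.1 × $145 = $9,004.50
Subtotal: $11,532.00 + $47,320.00 + $12,205.50 + $22,374.00 + $9,004.50 = $102,436.00
Travel: 23.7 × ($145 ÷ 2) = 23.7 × $72.50 = $1,718.25
Total: $102,436.00 + $1,718.25 = $104,154.25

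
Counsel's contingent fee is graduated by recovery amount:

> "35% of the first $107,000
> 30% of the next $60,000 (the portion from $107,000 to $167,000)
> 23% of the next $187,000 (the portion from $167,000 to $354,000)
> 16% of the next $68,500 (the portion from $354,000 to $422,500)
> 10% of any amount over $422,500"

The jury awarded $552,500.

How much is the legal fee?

First $107,000 at 35% = $37,450.00
Next $60,000 at 30% = $18,000.00
Next $187,000 at 23% = $43,010.00
Next $68,500 at 16% = $10,960.00
Remaining $130,000 at 10% = $13,000.00
Fee: $37,450.00 + $18,000.00 + $43,010.00 + $10,960.00 + $13,000.00 = $122,420.00

$122,420.00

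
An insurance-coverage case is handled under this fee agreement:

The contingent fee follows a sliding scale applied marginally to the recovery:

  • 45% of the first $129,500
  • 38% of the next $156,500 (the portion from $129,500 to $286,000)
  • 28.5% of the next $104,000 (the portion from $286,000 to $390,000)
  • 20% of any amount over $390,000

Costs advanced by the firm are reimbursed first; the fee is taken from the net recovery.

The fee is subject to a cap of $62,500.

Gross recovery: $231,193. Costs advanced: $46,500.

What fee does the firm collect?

$62,500.00

Fee base (net of costs): $231,193 − $46,500 = $184,693
First $129,500 at 45% = $58,275.00
Remaining $55,193 at 38% = $20,973.34
Fee: $58,275.00 + $20,973.34 = $79,248.34
$79,248.34 exceeds the $62,500 cap, so the fee is capped at $62,500.00.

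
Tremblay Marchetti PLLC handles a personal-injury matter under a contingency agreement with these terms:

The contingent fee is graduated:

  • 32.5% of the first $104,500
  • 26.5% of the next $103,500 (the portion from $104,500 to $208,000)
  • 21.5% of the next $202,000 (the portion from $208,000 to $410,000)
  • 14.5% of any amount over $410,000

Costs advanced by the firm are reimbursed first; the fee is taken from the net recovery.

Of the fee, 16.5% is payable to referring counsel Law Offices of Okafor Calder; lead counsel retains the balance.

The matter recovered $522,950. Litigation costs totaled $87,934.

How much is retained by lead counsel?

$90,553.51

Fee base (net of costs): $522,950 − $87,934 = $435,016
First $104,500 at 32.5% = $33,962.50
Next $103,500 at 26.5% = $27,427.50
Next $202,000 at 21.5% = $43,430.00
Remaining $25,016 at 14.5% = $3,627.32
Fee: $33,962.50 + $27,427.50 + $43,430.00 + $3,627.32 = $108,447.32
Referral share: 16.5% of $108,447.32 = $17,893.81; lead counsel retains $108,447.32 − $17,893.81 = $90,553.51.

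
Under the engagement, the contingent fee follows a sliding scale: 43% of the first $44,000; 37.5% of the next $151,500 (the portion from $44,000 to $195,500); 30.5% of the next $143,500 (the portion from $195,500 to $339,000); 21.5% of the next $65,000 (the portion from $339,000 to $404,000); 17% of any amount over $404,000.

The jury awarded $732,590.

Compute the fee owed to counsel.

$189,335.30

First $44,000 at 43% = $18,920.00
Next $151,500 at 37.5% = $56,812.50
Next $143,500 at 30.5% = $43,767.50
Next $65,000 at 21.5% = $13,975.00
Remaining $328,590 at 17% = $55,860.30
Fee: $18,920.00 + $56,812.50 + $43,767.50 + $13,975.00 + $55,860.30 = $189,335.30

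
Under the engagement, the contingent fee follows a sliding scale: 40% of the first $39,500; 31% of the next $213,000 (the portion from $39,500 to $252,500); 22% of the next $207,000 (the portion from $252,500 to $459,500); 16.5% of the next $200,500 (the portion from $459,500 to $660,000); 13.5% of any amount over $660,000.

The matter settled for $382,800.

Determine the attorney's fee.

First $39,500 at 40% = $15,800.00
Next $213,000 at 31% = $66,030.00
Remaining $130,300 at 22% = $28,666.00
Fee: $15,800.00 + $66,030.00 + $28,666.00 = $110,496.00

$110,496.00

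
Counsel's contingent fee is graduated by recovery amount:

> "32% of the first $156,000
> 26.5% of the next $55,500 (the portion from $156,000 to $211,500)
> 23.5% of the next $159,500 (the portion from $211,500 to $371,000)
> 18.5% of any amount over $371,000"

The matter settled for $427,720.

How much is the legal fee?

First $156,000 at 32% = $49,920.00
Next $55,500 at 26.5% = $14,707.50
Next $159,500 at 23.5% = $37,482.50
Remaining $56,720 at 18.5% = $10,493.20
Fee: $49,920.00 + $14,707.50 + $37,482.50 + $10,493.20 = $112,603.20

$112,603.20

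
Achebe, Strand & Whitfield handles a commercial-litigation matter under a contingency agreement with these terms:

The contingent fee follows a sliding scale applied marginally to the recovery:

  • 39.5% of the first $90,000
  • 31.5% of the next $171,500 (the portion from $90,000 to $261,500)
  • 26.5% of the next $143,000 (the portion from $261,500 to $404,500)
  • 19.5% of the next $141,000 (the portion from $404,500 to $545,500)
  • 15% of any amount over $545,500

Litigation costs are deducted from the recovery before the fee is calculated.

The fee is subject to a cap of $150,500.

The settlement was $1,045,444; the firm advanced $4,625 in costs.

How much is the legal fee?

Fee base (net of costs): $1,045,444 − $4,625 = $1,040,819
First $90,000 at 39.5% = $35,550.00
Next $171,500 at 31.5% = $54,022.50
Next $143,000 at 26.5% = $37,895.00
Next $141,000 at 19.5% = $27,495.00
Remaining $495,319 at 15% = $74,297.85
Fee: $35,550.00 + $54,022.50 + $37,895.00 + $27,495.00 + $74,297.85 = $229,260.35
$229,260.35 exceeds the $150,500 cap, so the fee is capped at $150,500.00.

$150,500.00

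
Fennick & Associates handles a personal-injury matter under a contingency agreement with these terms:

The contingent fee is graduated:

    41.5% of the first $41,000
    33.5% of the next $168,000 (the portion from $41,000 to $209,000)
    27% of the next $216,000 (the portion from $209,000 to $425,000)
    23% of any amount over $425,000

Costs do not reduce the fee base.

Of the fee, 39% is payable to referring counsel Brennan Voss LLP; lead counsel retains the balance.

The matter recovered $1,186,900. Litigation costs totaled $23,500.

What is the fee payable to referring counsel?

Fee base is the gross recovery, $1,186,900; costs are reimbursed separately.
First $41,000 at 41.5% = $17,015.00
Next $168,000 at 33.5% = $56,280.00
Next $216,000 at 27% = $58,320.00
Remaining $761,900 at 23% = $175,237.00
Fee: $17,015.00 + $56,280.00 + $58,320.00 + $175,237.00 = $306,852.00
Referral share: 39% of $306,852.00 = $119,672.28; lead counsel retains $306,852.00 − $119,672.28 = $187,179.72.

$119,672.28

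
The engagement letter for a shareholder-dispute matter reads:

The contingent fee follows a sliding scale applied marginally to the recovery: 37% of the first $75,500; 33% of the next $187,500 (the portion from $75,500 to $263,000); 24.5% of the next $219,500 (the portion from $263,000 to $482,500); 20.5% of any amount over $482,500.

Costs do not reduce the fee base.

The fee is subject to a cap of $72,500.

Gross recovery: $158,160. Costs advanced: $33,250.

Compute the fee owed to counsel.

Fee base is the gross recovery, $158,160; costs are reimbursed separately.
First $75,500 at 37% = $27,935.00
Remaining $82,660 at 33% = $27,277.80
Fee: $27,935.00 + $27,277.80 = $55,212.80
$55,212.80 is under the $72,500 cap.

$55,212.80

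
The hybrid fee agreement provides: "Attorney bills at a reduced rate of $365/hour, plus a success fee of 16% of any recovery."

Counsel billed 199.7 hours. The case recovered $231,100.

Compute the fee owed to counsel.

$109,866.50

Hourly: 199.7 × $365 = $72,890.50
Success fee: 16% of $231,100 = $36,976.00
Total: $72,890.50 + $36,976.00 = $109,866.50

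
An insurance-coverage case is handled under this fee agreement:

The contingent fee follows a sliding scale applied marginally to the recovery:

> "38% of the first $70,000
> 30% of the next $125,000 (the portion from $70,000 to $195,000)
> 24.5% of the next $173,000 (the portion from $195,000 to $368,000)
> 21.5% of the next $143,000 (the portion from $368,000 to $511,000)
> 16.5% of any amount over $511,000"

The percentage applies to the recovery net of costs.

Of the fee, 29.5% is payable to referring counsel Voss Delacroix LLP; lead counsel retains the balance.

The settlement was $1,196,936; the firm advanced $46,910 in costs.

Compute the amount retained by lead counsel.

$171,081.85

Fee base (net of costs): $1,196,936 − $46,910 = $1,150,026
First $70,000 at 38% = $26,600.00
Next $125,000 at 30% = $37,500.00
Next $173,000 at 24.5% = $42,385.00
Next $143,000 at 21.5% = $30,745.00
Remaining $639,026 at 16.5% = $105,439.29
Fee: $26,600.00 + $37,500.00 + $42,385.00 + $30,745.00 + $105,439.29 = $242,669.29
Referral share: 29.5% of $242,669.29 = $71,587.44; lead counsel retains $242,669.29 − $71,587.44 = $171,081.85.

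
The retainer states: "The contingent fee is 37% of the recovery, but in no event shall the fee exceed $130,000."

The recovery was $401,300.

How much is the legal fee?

37% of $401,300 = $148,481.00
That exceeds the $130,000 cap, so the fee is capped at $130,000.

$130,000.00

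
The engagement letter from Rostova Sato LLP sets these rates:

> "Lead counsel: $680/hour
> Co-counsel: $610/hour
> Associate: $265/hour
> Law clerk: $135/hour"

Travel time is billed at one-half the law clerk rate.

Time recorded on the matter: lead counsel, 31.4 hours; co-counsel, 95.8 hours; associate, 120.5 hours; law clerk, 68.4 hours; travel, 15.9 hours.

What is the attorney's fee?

Lead counsel: 31.4 × $680 = $21,352.00
Co-counsel: 95.8 × $610 = $58,438.00
Associate: 120.5 × $265 = $31,932.50
Law clerk: 68.4 × $135 = $9,234.00
Subtotal: $21,352.00 + $58,438.00 + $31,932.50 + $9,234.00 = $120,956.50
Travel: 15.9 × ($135 ÷ 2) = 15.9 × $67.50 = $1,073.25
Total: $120,956.50 + $1,073.25 = $122,029.75

$122,029.75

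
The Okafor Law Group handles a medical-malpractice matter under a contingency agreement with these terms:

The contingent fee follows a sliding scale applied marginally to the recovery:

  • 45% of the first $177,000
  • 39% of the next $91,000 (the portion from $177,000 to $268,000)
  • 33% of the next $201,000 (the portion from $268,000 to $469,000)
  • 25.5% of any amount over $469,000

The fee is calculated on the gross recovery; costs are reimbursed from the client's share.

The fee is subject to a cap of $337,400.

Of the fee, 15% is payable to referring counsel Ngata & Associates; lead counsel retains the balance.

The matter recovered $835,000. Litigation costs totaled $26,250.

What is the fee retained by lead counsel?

$233,580.00

Fee base is the gross recovery, $835,000; costs are reimbursed separately.
First $177,000 at 45% = $79,650.00
Next $91,000 at 39% = $35,490.00
Next $201,000 at 33% = $66,330.00
Remaining $366,000 at 25.5% = $93,330.00
Fee: $79,650.00 + $35,490.00 + $66,330.00 + $93,330.00 = $274,800.00
$274,800.00 is under the $337,400 cap.
Referral share: 15% of $274,800.00 = $41,220.00; lead counsel retains $274,800.00 − $41,220.00 = $233,580.00.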